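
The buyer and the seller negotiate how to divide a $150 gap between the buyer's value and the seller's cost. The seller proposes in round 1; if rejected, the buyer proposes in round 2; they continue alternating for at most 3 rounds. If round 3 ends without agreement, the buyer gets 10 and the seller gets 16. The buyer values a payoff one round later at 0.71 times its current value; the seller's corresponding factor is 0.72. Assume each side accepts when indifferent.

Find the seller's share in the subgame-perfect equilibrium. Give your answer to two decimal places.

Round 3 (the seller proposes): the buyer gets 10 if talks fail, so the seller offers 10 and keeps 140.
Round 2 (the buyer proposes): the seller can get 140 next round, worth 0.72 × 140 = 100.8 now; the buyer offers that and keeps 49.2.
Round 1 (the seller proposes): the buyer can get 49.2 next round, worth 0.71 × 49.2 = 34.932 now; the seller offers that and keeps 115.068.

115.07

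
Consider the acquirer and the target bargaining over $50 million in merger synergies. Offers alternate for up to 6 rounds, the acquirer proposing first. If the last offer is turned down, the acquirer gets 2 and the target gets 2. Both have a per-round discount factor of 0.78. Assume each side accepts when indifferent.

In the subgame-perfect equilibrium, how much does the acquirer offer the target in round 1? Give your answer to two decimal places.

Round 6 (the target proposes): the acquirer gets 2 if talks fail, so the target offers 2 and keeps 48.
Round 5 (the acquirer proposes): the target can get 48 next round, worth 0.78 × 48 = 37.44 now, so the acquirer offers 37.44, keeping 12.56.
Round 4 (the target proposes): the acquirer can get 12.56 next round, worth 0.78 × 12.56 = 9.7968 now, so the target offers 9.7968, keeping 40.2032.
Round 3 (the acquirer proposes): the target can get 40.2032 next round, worth 0.78 × 40.2032 = 31.358496 now; the acquirer offers that and keeps 18.641504.
Round 2 (the target proposes): the acquirer can get 18.641504 next round, worth 0.78 × 18.641504 = 14.54037312 now, so the target offers 14.54037312, keeping 35.45962688.
Round 1 (the acquirer proposes): the target can get 35.45962688 next round, worth 0.78 × 35.45962688 = 27.6585089664 now; the acquirer offers that and keeps 22.3414910336.

27.66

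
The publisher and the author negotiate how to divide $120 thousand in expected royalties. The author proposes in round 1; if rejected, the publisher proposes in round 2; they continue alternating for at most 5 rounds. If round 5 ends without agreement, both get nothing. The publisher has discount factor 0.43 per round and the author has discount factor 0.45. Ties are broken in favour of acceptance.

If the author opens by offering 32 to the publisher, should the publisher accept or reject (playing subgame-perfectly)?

Reject

Round 5 (the author proposes): rejection yields 0 for the publisher; the author offers 0 and keeps 120.
Round 4 (the publisher proposes): the author can get 120 next round, worth 0.45 × 120 = 54 now; the publisher offers that and keeps 66.
Round 3 (the author proposes): the publisher can get 66 next round, worth 0.43 × 66 = 28.38 now. The author offers 28.38 and keeps 120 − 28.38 = 91.62.
Round 2 (the publisher proposes): the author can get 91.62 next round, worth 0.45 × 91.62 = 41.229 now; the publisher offers that and keeps 78.771.
So by rejecting in round 1, the publisher gets 78.771 next round, worth 0.43 × 78.771 = 33.87153 now.
Offer 32 < 33.87153, so the publisher rejects.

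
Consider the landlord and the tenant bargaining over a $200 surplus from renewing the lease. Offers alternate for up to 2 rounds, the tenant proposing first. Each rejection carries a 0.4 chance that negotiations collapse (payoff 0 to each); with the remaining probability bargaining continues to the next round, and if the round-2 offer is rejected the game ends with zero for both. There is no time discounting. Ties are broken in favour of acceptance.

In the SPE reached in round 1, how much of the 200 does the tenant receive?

80

By backward induction:
Round 2 (the landlord proposes): the tenant will accept anything ≥ 0, so the landlord offers 0 and keeps 200.
Round 1 (the tenant proposes): rejecting gives the landlord an expected 0.6 × 200 = 120; the tenant offers that and keeps 80.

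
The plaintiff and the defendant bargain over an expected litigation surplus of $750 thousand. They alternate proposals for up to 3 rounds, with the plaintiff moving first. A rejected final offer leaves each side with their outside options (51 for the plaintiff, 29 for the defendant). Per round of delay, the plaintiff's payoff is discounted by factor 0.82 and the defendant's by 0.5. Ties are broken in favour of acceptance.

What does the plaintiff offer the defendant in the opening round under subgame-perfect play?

By backward induction:
Round 3 (the plaintiff proposes): the defendant gets 29 if talks fail, so the plaintiff offers 29 and keeps 721.
Round 2 (the defendant proposes): the plaintiff can get 721 next round, worth 0.82 × 721 = 591.22 now, so the defendant offers 591.22, keeping 158.78.
Round 1 (the plaintiff proposes): the defendant can get 158.78 next round, worth 0.5 × 158.78 = 79.39 now; the plaintiff offers that and keeps 670.61.

79.39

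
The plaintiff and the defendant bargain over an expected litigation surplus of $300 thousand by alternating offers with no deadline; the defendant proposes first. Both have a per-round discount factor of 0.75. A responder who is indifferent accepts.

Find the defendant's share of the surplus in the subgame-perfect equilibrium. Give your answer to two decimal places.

171.43

Let x be the defendant's share when the defendant proposes and y be the plaintiff's share when the plaintiff proposes.
The plaintiff accepts iff offered ≥ 0.75·y, so x = 300 − 0.75y. Symmetrically y = 300 − 0.75x.
Substituting: x = 300 − 0.75(300 − 0.75x), giving x(1 − 0.75·0.75) = 300(1 − 0.75).
So x = 300 × 0.25 / 0.4375 ≈ 171.4286, and the plaintiff receives 300 − x ≈ 128.5714.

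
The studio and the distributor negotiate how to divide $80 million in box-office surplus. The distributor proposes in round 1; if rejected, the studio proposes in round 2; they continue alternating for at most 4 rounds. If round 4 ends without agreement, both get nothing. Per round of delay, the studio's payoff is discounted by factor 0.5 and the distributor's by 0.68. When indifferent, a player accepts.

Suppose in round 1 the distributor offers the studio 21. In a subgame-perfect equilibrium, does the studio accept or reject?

Round 4 (the studio proposes): rejection yields 0 for the distributor; the studio offers 0 and keeps 80.
Round 3 (the distributor proposes): the studio can get 80 next round, worth 0.5 × 80 = 40 now, so the distributor offers 40, keeping 40.
Round 2 (the studio proposes): the distributor can get 40 next round, worth 0.68 × 40 = 27.2 now; the studio offers that and keeps 52.8.
So by rejecting in round 1, the studio gets 52.8 next round, worth 0.5 × 52.8 = 26.4 now.
Offer 21 < 26.4, so the studio rejects.

Reject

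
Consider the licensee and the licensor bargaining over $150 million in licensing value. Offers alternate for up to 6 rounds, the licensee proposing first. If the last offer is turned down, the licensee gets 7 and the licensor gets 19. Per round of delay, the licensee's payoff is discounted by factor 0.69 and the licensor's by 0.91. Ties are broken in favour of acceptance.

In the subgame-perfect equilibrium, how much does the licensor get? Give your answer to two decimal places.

By backward induction:
Round 6 (the licensor proposes): the licensee gets 7 if talks fail, so the licensor offers 7 and keeps 143.
Round 5 (the licensee proposes): the licensor can get 143 next round, worth 0.91 × 143 = 130.13 now. The licensee offers 130.13 and keeps 150 − 130.13 = 19.87.
Round 4 (the licensor proposes): the licensee can get 19.87 next round, worth 0.69 × 19.87 = 13.7103 now. The licensor offers 13.7103 and keeps 150 − 13.7103 = 136.2897.
Round 3 (the licensee proposes): the licensor can get 136.2897 next round, worth 0.91 × 136.2897 = 124.023627 now. The licensee offers 124.023627 and keeps 150 − 124.023627 = 25.976373.
Round 2 (the licensor proposes): the licensee can get 25.976373 next round, worth 0.69 × 25.976373 = 17.92369737 now. The licensor offers 17.92369737 and keeps 150 − 17.92369737 = 132.07630263.
Round 1 (the licensee proposes): the licensor can get 132.07630263 next round, worth 0.91 × 132.07630263 = 120.1894353933 now. The licensee offers 120.1894353933 and keeps 150 − 120.1894353933 = 29.8105646067.

120.19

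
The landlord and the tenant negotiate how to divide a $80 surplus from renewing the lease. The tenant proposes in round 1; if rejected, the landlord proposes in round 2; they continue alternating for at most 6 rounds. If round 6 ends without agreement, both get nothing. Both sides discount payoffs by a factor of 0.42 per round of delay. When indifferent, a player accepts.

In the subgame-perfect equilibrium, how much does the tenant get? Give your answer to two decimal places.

56.03

Round 6 (the landlord proposes): rejection yields 0 for the tenant; the landlord offers 0 and keeps 80.
Round 5 (the tenant proposes): the landlord can get 80 next round, worth 0.42 × 80 = 33.6 now, so the tenant offers 33.6, keeping 46.4.
Round 4 (the landlord proposes): the tenant can get 46.4 next round, worth 0.42 × 46.4 = 19.488 now; the landlord offers that and keeps 60.512.
Round 3 (the tenant proposes): the landlord can get 60.512 next round, worth 0.42 × 60.512 = 25.41504 now; the tenant offers that and keeps 54.58496.
Round 2 (the landlord proposes): the tenant can get 54.58496 next round, worth 0.42 × 54.58496 = 22.9256832 now; the landlord offers that and keeps 57.0743168.
Round 1 (the tenant proposes): the landlord can get 57.0743168 next round, worth 0.42 × 57.0743168 = 23.971213056 now. The tenant offers 23.971213056 and keeps 80 − 23.971213056 = 56.028786944.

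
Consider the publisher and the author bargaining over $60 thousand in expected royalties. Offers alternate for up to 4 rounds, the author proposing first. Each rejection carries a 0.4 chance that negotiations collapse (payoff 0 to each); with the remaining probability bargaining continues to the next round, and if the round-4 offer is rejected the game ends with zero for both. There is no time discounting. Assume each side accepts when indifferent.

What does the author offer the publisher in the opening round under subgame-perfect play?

By backward induction:
Round 4 (the publisher proposes): rejection yields 0 for the author; the publisher offers 0 and keeps 60.
Round 3 (the author proposes): rejecting gives the publisher an expected 0.6 × 60 = 36; the author offers that and keeps 24.
Round 2 (the publisher proposes): rejecting gives the author an expected 0.6 × 24 = 14.4; the publisher offers that and keeps 45.6.
Round 1 (the author proposes): rejecting gives the publisher an expected 0.6 × 45.6 = 27.36. The author offers 27.36 and keeps 60 − 27.36 = 32.64.

27.36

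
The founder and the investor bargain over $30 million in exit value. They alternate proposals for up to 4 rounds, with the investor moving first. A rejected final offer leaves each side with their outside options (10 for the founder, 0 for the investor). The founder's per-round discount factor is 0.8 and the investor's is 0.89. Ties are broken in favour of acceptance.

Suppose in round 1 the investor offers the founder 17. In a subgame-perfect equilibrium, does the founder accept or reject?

Work out the founder's continuation value if the offer is rejected.
Round 4 (the founder proposes): rejection yields 0 for the investor; the founder offers 0 and keeps 30.
Round 3 (the investor proposes): the founder can get 30 next round, worth 0.8 × 30 = 24 now, so the investor offers 24, keeping 6.
Round 2 (the founder proposes): the investor can get 6 next round, worth 0.89 × 6 = 5.34 now, so the founder offers 5.34, keeping 24.66.
So by rejecting in round 1, the founder gets 24.66 next round, worth 0.8 × 24.66 = 19.728 now.
Offer 17 < 19.728, so the founder rejects.

Reject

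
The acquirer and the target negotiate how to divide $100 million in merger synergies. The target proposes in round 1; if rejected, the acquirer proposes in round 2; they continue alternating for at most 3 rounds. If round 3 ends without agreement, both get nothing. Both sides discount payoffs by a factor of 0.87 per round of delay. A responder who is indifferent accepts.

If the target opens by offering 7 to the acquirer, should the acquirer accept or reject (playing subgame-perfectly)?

Round 3 (the target proposes): rejection yields 0 for the acquirer; the target offers 0 and keeps 100.
Round 2 (the acquirer proposes): the target can get 100 next round, worth 0.87 × 100 = 87 now; the acquirer offers that and keeps 13.
So by rejecting in round 1, the acquirer gets 13 next round, worth 0.87 × 13 = 11.31 now.
Offer 7 < 11.31, so the acquirer rejects.

Reject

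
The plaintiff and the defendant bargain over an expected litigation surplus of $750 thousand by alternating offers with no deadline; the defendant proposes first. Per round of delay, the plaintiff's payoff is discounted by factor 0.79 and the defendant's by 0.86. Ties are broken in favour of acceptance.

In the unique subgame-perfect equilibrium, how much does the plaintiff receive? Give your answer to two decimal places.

258.73

When the defendant proposes, the plaintiff accepts any offer worth at least 0.79 times what the plaintiff would get by proposing next round; and vice versa.
This gives x = 750 − 0.79y and y = 750 − 0.86x, where x and y are each side's share when it proposes.
Hence (1 − 0.79·0.86)x = 750(1 − 0.79), i.e. 0.3206·x = 157.5.
x ≈ 491.2664; the plaintiff's share is 750 − x ≈ 258.7336.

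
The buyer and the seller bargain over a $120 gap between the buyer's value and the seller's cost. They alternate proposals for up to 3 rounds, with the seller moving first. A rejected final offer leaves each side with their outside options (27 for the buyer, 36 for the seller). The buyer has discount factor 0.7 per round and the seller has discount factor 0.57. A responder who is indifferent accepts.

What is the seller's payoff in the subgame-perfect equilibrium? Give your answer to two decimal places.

Round 3 (the seller proposes): the buyer gets 27 if talks fail, so the seller offers 27 and keeps 93.
Round 2 (the buyer proposes): the seller can get 93 next round, worth 0.57 × 93 = 53.01 now, so the buyer offers 53.01, keeping 66.99.
Round 1 (the seller proposes): the buyer can get 66.99 next round, worth 0.7 × 66.99 = 46.893 now, so the seller offers 46.893, keeping 73.107.

73.11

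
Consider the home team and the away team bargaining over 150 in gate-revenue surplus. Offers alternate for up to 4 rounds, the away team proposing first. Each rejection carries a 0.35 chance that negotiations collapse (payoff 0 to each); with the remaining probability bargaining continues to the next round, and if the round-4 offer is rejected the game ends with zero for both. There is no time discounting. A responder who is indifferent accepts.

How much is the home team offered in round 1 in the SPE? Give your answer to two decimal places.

Round 4 (the home team proposes): the away team will accept anything ≥ 0, so the home team offers 0 and keeps 150.
Round 3 (the away team proposes): rejecting gives the home team an expected 0.65 × 150 = 97.5, so the away team offers 97.5, keeping 52.5.
Round 2 (the home team proposes): rejecting gives the away team an expected 0.65 × 52.5 = 34.125. The home team offers 34.125 and keeps 150 − 34.125 = 115.875.
Round 1 (the away team proposes): rejecting gives the home team an expected 0.65 × 115.875 = 75.31875; the away team offers that and keeps 74.68125.

75.32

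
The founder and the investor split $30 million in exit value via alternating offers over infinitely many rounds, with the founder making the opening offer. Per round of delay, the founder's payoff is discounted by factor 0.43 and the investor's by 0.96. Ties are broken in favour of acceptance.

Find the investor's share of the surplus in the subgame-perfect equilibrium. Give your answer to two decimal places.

27.96

In a stationary SPE each proposer offers the other exactly their discounted continuation value.
If the founder keeps x when proposing and the investor keeps y when proposing, then x = 30 − 0.96y and y = 30 − 0.43x.
Solving: x = 30(1 − 0.96) / (1 − 0.43·0.96) = 1.2 / 0.5872 ≈ 2.0436.
The investor gets 30 − 2.0436 ≈ 27.9564.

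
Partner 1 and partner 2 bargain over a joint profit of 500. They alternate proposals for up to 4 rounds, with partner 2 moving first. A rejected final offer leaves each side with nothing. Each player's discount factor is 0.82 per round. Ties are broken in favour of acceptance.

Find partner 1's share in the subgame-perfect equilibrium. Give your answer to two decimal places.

349.48

Round 4 (partner 1 proposes): rejection yields 0 for partner 2; partner 1 offers 0 and keeps 500.
Round 3 (partner 2 proposes): partner 1 can get 500 next round, worth 0.82 × 500 = 410 now, so partner 2 offers 410, keeping 90.
Round 2 (partner 1 proposes): partner 2 can get 90 next round, worth 0.82 × 90 = 73.8 now; partner 1 offers that and keeps 426.2.
Round 1 (partner 2 proposes): partner 1 can get 426.2 next round, worth 0.82 × 426.2 = 349.484 now; partner 2 offers that and keeps 150.516.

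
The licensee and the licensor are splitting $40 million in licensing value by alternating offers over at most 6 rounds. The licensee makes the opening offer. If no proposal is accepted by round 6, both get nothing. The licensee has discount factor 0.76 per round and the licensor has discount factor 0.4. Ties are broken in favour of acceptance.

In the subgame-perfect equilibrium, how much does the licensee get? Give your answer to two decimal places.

Round 6 (the licensor proposes): the licensee will accept anything ≥ 0, so the licensor offers 0 and keeps 40.
Round 5 (the licensee proposes): the licensor can get 40 next round, worth 0.4 × 40 = 16 now; the licensee offers that and keeps 24.
Round 4 (the licensor proposes): the licensee can get 24 next round, worth 0.76 × 24 = 18.24 now, so the licensor offers 18.24, keeping 21.76.
Round 3 (the licensee proposes): the licensor can get 21.76 next round, worth 0.4 × 21.76 = 8.704 now; the licensee offers that and keeps 31.296.
Round 2 (the licensor proposes): the licensee can get 31.296 next round, worth 0.76 × 31.296 = 23.78496 now. The licensor offers 23.78496 and keeps 40 − 23.78496 = 16.21504.
Round 1 (the licensee proposes): the licensor can get 16.21504 next round, worth 0.4 × 16.21504 = 6.486016 now, so the licensee offers 6.486016, keeping 33.513984.

33.51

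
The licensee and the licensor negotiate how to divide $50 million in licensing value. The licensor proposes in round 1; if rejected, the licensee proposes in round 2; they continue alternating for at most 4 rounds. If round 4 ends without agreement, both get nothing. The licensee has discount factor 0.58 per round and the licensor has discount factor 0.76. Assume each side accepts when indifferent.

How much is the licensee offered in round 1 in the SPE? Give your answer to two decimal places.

Round 4 (the licensee proposes): rejection yields 0 for the licensor; the licensee offers 0 and keeps 50.
Round 3 (the licensor proposes): the licensee can get 50 next round, worth 0.58 × 50 = 29 now, so the licensor offers 29, keeping 21.
Round 2 (the licensee proposes): the licensor can get 21 next round, worth 0.76 × 21 = 15.96 now; the licensee offers that and keeps 34.04.
Round 1 (the licensor proposes): the licensee can get 34.04 next round, worth 0.58 × 34.04 = 19.7432 now. The licensor offers 19.7432 and keeps 50 − 19.7432 = 30.2568.

19.74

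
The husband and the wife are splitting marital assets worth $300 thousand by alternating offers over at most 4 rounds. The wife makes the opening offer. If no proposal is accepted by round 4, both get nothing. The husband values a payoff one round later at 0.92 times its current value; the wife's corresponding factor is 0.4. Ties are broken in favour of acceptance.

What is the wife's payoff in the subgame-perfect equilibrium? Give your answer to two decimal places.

Round 4 (the husband proposes): rejection yields 0 for the wife; the husband offers 0 and keeps 300.
Round 3 (the wife proposes): the husband can get 300 next round, worth 0.92 × 300 = 276 now; the wife offers that and keeps 24.
Round 2 (the husband proposes): the wife can get 24 next round, worth 0.4 × 24 = 9.6 now; the husband offers that and keeps 290.4.
Round 1 (the wife proposes): the husband can get 290.4 next round, worth 0.92 × 290.4 = 267.168 now, so the wife offers 267.168, keeping 32.832.

32.83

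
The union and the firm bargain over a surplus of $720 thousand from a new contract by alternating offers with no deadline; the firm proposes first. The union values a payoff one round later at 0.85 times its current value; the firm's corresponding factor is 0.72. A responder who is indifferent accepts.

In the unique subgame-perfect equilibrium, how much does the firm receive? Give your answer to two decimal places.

278.35

When the firm proposes, the union accepts any offer worth at least 0.85 times what the union would get by proposing next round; and vice versa.
This gives x = 720 − 0.85y and y = 720 − 0.72x, where x and y are each side's share when it proposes.
Hence (1 − 0.85·0.72)x = 720(1 − 0.85), i.e. 0.388·x = 108.
x ≈ 278.3505; the union's share is 720 − x ≈ 441.6495.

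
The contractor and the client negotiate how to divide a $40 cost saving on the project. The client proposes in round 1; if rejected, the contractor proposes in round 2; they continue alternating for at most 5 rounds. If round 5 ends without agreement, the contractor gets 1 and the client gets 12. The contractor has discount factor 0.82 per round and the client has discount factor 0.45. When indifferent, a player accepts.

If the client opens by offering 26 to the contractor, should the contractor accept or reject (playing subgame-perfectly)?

Round 5 (the client proposes): the contractor gets 1 if talks fail, so the client offers 1 and keeps 39.
Round 4 (the contractor proposes): the client can get 39 next round, worth 0.45 × 39 = 17.55 now, so the contractor offers 17.55, keeping 22.45.
Round 3 (the client proposes): the contractor can get 22.45 next round, worth 0.82 × 22.45 = 18.409 now. The client offers 18.409 and keeps 40 − 18.409 = 21.591.
Round 2 (the contractor proposes): the client can get 21.591 next round, worth 0.45 × 21.591 = 9.71595 now. The contractor offers 9.71595 and keeps 40 − 9.71595 = 30.28405.
So by rejecting in round 1, the contractor gets 30.28405 next round, worth 0.82 × 30.28405 = 24.832921 now.
Offer 26 ≥ 24.832921, so the contractor accepts.

Accept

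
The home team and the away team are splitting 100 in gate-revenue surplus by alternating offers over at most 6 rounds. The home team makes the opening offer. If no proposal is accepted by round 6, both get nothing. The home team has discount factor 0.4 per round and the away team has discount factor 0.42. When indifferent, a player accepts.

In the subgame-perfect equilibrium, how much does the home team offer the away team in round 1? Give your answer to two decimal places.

30.62

By backward induction:
Round 6 (the away team proposes): rejection yields 0 for the home team; the away team offers 0 and keeps 100.
Round 5 (the home team proposes): the away team can get 100 next round, worth 0.42 × 100 = 42 now, so the home team offers 42, keeping 58.
Round 4 (the away team proposes): the home team can get 58 next round, worth 0.4 × 58 = 23.2 now, so the away team offers 23.2, keeping 76.8.
Round 3 (the home team proposes): the away team can get 76.8 next round, worth 0.42 × 76.8 = 32.256 now. The home team offers 32.256 and keeps 100 − 32.256 = 67.744.
Round 2 (the away team proposes): the home team can get 67.744 next round, worth 0.4 × 67.744 = 27.0976 now; the away team offers that and keeps 72.9024.
Round 1 (the home team proposes): the away team can get 72.9024 next round, worth 0.42 × 72.9024 = 30.619008 now; the home team offers that and keeps 69.380992.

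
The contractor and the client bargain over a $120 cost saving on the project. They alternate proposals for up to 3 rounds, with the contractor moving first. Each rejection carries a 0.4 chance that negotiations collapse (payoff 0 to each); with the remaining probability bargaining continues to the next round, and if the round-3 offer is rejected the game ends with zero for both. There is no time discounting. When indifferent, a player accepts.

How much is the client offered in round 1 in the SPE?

28.8

Round 3 (the contractor proposes): the client will accept anything ≥ 0, so the contractor offers 0 and keeps 120.
Round 2 (the client proposes): rejecting gives the contractor an expected 0.6 × 120 = 72, so the client offers 72, keeping 48.
Round 1 (the contractor proposes): rejecting gives the client an expected 0.6 × 48 = 28.8; the contractor offers that and keeps 91.2.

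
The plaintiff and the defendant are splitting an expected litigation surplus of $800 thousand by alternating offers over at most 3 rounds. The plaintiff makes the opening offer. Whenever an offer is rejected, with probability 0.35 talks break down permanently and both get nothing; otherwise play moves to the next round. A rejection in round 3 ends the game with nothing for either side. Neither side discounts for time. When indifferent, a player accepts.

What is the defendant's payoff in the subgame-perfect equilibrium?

182

Round 3 (the plaintiff proposes): the defendant will accept anything ≥ 0, so the plaintiff offers 0 and keeps 800.
Round 2 (the defendant proposes): rejecting gives the plaintiff an expected 0.65 × 800 = 520, so the defendant offers 520, keeping 280.
Round 1 (the plaintiff proposes): rejecting gives the defendant an expected 0.65 × 280 = 182. The plaintiff offers 182 and keeps 800 − 182 = 618.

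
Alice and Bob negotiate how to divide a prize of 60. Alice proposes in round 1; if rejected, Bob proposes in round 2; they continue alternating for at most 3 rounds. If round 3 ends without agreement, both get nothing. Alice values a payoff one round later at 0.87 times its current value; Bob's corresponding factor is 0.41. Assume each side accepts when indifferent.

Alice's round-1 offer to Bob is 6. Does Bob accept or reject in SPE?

Accept

Round 3 (Alice proposes): rejection yields 0 for Bob; Alice offers 0 and keeps 60.
Round 2 (Bob proposes): Alice can get 60 next round, worth 0.87 × 60 = 52.2 now. Bob offers 52.2 and keeps 60 − 52.2 = 7.8.
So by rejecting in round 1, Bob gets 7.8 next round, worth 0.41 × 7.8 = 3.198 now.
Offer 6 ≥ 3.198, so Bob accepts.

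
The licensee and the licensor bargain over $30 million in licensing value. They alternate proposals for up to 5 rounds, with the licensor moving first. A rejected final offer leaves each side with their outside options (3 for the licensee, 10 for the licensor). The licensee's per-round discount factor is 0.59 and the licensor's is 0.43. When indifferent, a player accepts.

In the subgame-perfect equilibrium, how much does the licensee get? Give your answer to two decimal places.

12.84

By backward induction:
Round 5 (the licensor proposes): the licensee gets 3 if talks fail, so the licensor offers 3 and keeps 27.
Round 4 (the licensee proposes): the licensor can get 27 next round, worth 0.43 × 27 = 11.61 now. The licensee offers 11.61 and keeps 30 − 11.61 = 18.39.
Round 3 (the licensor proposes): the licensee can get 18.39 next round, worth 0.59 × 18.39 = 10.8501 now. The licensor offers 10.8501 and keeps 30 − 10.8501 = 19.1499.
Round 2 (the licensee proposes): the licensor can get 19.1499 next round, worth 0.43 × 19.1499 = 8.234457 now, so the licensee offers 8.234457, keeping 21.765543.
Round 1 (the licensor proposes): the licensee can get 21.765543 next round, worth 0.59 × 21.765543 = 12.84167037 now, so the licensor offers 12.84167037, keeping 17.15832963.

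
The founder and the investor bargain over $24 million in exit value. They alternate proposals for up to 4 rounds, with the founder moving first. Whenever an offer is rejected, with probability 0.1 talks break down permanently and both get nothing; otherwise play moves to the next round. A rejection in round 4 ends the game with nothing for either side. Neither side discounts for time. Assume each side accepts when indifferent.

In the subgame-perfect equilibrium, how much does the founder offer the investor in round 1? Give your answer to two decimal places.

By backward induction:
Round 4 (the investor proposes): the founder will accept anything ≥ 0, so the investor offers 0 and keeps 24.
Round 3 (the founder proposes): rejecting gives the investor an expected 0.9 × 24 = 21.6, so the founder offers 21.6, keeping 2.4.
Round 2 (the investor proposes): rejecting gives the founder an expected 0.9 × 2.4 = 2.16. The investor offers 2.16 and keeps 24 − 2.16 = 21.84.
Round 1 (the founder proposes): rejecting gives the investor an expected 0.9 × 21.84 = 19.656; the founder offers that and keeps 4.344.

19.66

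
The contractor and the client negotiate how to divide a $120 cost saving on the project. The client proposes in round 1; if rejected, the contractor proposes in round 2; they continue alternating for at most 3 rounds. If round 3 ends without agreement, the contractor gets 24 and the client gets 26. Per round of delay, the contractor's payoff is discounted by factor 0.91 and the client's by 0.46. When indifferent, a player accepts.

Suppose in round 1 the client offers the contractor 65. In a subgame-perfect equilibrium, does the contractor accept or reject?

Work out the contractor's continuation value if the offer is rejected.
Round 3 (the client proposes): the contractor gets 24 if talks fail, so the client offers 24 and keeps 96.
Round 2 (the contractor proposes): the client can get 96 next round, worth 0.46 × 96 = 44.16 now; the contractor offers that and keeps 75.84.
So by rejecting in round 1, the contractor gets 75.84 next round, worth 0.91 × 75.84 = 69.0144 now.
Offer 65 < 69.0144, so the contractor rejects.

Reject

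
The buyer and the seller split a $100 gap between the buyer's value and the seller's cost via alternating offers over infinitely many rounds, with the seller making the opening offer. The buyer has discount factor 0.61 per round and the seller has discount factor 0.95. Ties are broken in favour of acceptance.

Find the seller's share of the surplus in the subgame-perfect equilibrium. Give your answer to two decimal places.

In a stationary SPE each proposer offers the other exactly their discounted continuation value.
If the seller keeps x when proposing and the buyer keeps y when proposing, then x = 100 − 0.61y and y = 100 − 0.95x.
Solving: x = 100(1 − 0.61) / (1 − 0.95·0.61) = 39 / 0.4205 ≈ 92.7467.
The buyer gets 100 − 92.7467 ≈ 7.2533.

92.75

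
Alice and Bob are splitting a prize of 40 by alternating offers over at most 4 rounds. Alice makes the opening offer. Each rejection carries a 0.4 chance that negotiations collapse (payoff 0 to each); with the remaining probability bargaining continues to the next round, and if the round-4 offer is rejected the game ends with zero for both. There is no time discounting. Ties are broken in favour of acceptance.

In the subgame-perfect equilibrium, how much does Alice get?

21.76

By backward induction:
Round 4 (Bob proposes): Alice will accept anything ≥ 0, so Bob offers 0 and keeps 40.
Round 3 (Alice proposes): rejecting gives Bob an expected 0.6 × 40 = 24, so Alice offers 24, keeping 16.
Round 2 (Bob proposes): rejecting gives Alice an expected 0.6 × 16 = 9.6. Bob offers 9.6 and keeps 40 − 9.6 = 30.4.
Round 1 (Alice proposes): rejecting gives Bob an expected 0.6 × 30.4 = 18.24. Alice offers 18.24 and keeps 40 − 18.24 = 21.76.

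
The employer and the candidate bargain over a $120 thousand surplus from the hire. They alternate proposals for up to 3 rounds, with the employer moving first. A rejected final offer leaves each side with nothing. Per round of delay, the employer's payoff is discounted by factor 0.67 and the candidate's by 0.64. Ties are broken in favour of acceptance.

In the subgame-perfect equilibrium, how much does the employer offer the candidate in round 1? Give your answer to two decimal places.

Work backward from the last round.
Round 3 (the employer proposes): the candidate will accept anything ≥ 0, so the employer offers 0 and keeps 120.
Round 2 (the candidate proposes): the employer can get 120 next round, worth 0.67 × 120 = 80.4 now; the candidate offers that and keeps 39.6.
Round 1 (the employer proposes): the candidate can get 39.6 next round, worth 0.64 × 39.6 = 25.344 now. The employer offers 25.344 and keeps 120 − 25.344 = 94.656.

25.34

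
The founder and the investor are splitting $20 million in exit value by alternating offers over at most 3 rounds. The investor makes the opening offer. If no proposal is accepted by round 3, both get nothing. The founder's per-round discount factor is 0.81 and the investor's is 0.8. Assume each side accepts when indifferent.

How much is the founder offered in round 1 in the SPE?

3.24

Round 3 (the investor proposes): the founder will accept anything ≥ 0, so the investor offers 0 and keeps 20.
Round 2 (the founder proposes): the investor can get 20 next round, worth 0.8 × 20 = 16 now. The founder offers 16 and keeps 20 − 16 = 4.
Round 1 (the investor proposes): the founder can get 4 next round, worth 0.81 × 4 = 3.24 now. The investor offers 3.24 and keeps 20 − 3.24 = 16.76.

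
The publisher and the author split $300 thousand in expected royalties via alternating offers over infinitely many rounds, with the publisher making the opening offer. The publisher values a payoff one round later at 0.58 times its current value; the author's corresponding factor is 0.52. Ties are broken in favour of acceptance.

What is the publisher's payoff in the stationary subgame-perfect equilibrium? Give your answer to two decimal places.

Let x be the publisher's share when the publisher proposes and y be the author's share when the author proposes.
The author accepts iff offered ≥ 0.52·y, so x = 300 − 0.52y. Symmetrically y = 300 − 0.58x.
Substituting: x = 300 − 0.52(300 − 0.58x), giving x(1 − 0.58·0.52) = 300(1 − 0.52).
So x = 300 × 0.48 / 0.6984 ≈ 206.1856, and the author receives 300 − x ≈ 93.8144.

206.19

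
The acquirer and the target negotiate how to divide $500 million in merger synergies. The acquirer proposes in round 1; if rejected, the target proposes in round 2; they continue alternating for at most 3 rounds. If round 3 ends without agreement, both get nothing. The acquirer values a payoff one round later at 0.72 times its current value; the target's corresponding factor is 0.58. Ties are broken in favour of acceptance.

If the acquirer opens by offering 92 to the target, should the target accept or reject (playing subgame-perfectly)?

Work out the target's continuation value if the offer is rejected.
Round 3 (the acquirer proposes): rejection yields 0 for the target; the acquirer offers 0 and keeps 500.
Round 2 (the target proposes): the acquirer can get 500 next round, worth 0.72 × 500 = 360 now, so the target offers 360, keeping 140.
So by rejecting in round 1, the target gets 140 next round, worth 0.58 × 140 = 81.2 now.
Offer 92 ≥ 81.2, so the target accepts.

Accept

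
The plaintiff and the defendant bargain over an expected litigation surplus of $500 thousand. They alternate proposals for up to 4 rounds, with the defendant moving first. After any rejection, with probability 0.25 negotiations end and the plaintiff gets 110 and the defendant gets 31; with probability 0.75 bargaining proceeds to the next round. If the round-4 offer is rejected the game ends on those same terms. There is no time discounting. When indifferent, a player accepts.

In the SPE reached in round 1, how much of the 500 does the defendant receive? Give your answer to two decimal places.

Round 4 (the plaintiff proposes): the defendant gets 31 if talks fail, so the plaintiff offers 31 and keeps 469.
Round 3 (the defendant proposes): rejecting gives the plaintiff an expected 0.75 × 469 + 0.25 × 110 = 379.25; the defendant offers that and keeps 120.75.
Round 2 (the plaintiff proposes): rejecting gives the defendant an expected 0.75 × 120.75 + 0.25 × 31 = 98.3125, so the plaintiff offers 98.3125, keeping 401.6875.
Round 1 (the defendant proposes): rejecting gives the plaintiff an expected 0.75 × 401.6875 + 0.25 × 110 = 328.765625; the defendant offers that and keeps 171.234375.

171.23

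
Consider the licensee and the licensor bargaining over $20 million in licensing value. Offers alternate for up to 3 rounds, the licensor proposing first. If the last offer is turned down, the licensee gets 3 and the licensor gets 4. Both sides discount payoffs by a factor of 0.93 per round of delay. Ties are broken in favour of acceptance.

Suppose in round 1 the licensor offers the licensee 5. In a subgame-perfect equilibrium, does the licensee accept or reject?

Round 3 (the licensor proposes): the licensee gets 3 if talks fail, so the licensor offers 3 and keeps 17.
Round 2 (the licensee proposes): the licensor can get 17 next round, worth 0.93 × 17 = 15.81 now, so the licensee offers 15.81, keeping 4.19.
So by rejecting in round 1, the licensee gets 4.19 next round, worth 0.93 × 4.19 = 3.8967 now.
Offer 5 ≥ 3.8967, so the licensee accepts.

Accept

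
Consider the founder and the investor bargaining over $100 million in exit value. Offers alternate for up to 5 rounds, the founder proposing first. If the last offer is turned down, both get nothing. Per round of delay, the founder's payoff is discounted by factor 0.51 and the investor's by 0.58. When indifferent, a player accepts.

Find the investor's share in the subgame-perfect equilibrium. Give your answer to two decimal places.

Round 5 (the founder proposes): rejection yields 0 for the investor; the founder offers 0 and keeps 100.
Round 4 (the investor proposes): the founder can get 100 next round, worth 0.51 × 100 = 51 now, so the investor offers 51, keeping 49.
Round 3 (the founder proposes): the investor can get 49 next round, worth 0.58 × 49 = 28.42 now; the founder offers that and keeps 71.58.
Round 2 (the investor proposes): the founder can get 71.58 next round, worth 0.51 × 71.58 = 36.5058 now, so the investor offers 36.5058, keeping 63.4942.
Round 1 (the founder proposes): the investor can get 63.4942 next round, worth 0.58 × 63.4942 = 36.826636 now; the founder offers that and keeps 63.173364.

36.83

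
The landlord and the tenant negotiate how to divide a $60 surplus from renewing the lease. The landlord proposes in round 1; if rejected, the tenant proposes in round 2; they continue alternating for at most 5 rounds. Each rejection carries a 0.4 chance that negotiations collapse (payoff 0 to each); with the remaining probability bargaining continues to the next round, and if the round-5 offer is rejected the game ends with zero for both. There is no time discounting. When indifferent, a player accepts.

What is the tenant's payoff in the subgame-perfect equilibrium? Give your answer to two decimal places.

19.58

Round 5 (the landlord proposes): rejection yields 0 for the tenant; the landlord offers 0 and keeps 60.
Round 4 (the tenant proposes): rejecting gives the landlord an expected 0.6 × 60 = 36; the tenant offers that and keeps 24.
Round 3 (the landlord proposes): rejecting gives the tenant an expected 0.6 × 24 = 14.4, so the landlord offers 14.4, keeping 45.6.
Round 2 (the tenant proposes): rejecting gives the landlord an expected 0.6 × 45.6 = 27.36, so the tenant offers 27.36, keeping 32.64.
Round 1 (the landlord proposes): rejecting gives the tenant an expected 0.6 × 32.64 = 19.584, so the landlord offers 19.584, keeping 40.416.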